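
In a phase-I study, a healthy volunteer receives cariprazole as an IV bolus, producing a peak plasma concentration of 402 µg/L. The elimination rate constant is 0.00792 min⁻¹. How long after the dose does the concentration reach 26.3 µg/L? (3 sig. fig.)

C(t) = C₀ e^(−kt)  ⇒  t = ln(C₀/C) / k
t = ln(402/26.3) / 0.007920 = 2.727 / 0.007920 ≈ 344 minutes

344 minutes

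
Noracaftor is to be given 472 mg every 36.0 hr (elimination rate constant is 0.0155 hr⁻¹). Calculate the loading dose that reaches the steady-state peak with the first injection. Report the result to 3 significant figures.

Accumulation ratio R = 1 / (1 − e^(−kτ)) = 1 / (1 − e^(−0.01550×36.0)) = 1 / (1 − 0.5724) = 2.338
Loading dose = maintenance dose × R = 472 × 2.338 ≈ 1100 mg

1100 mg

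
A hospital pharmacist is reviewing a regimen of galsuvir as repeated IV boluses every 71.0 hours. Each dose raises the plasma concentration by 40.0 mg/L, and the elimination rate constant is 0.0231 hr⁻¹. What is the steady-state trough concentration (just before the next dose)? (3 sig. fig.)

9.63 mg/L

Fraction remaining after one interval: e^(−kτ) = e^(−0.02310 × 71.0) = 0.1940
R = 1 / (1 − 0.1940) = 1.241
Css,max = 40.0 × 1.241 = 49.63 mg/L
Css,min = Css,max × e^(−kτ) = 49.63 × 0.1940 ≈ 9.63 mg/L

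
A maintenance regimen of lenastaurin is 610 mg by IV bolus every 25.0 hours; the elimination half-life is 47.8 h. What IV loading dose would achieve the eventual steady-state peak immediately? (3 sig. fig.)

2010 mg

k = ln 2 / 47.8 = 0.01450 h⁻¹
Accumulation ratio R = 1 / (1 − e^(−kτ)) = 1 / (1 − e^(−0.01450×25.0)) = 1 / (1 − 0.6959) = 3.289
Loading dose = maintenance dose × R = 610 × 3.289 ≈ 2010 mg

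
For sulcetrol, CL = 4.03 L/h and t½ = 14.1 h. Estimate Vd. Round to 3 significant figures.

82.0 L

k = ln 2 / t½ = ln 2 / 14.1 = 0.04916 h⁻¹
V = CL / k = 4.03 / 0.04916 ≈ 82.0 L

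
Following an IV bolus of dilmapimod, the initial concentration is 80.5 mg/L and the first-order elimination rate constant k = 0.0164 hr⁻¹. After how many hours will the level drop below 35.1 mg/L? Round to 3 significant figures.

C(t) = C₀ e^(−kt)  ⇒  t = ln(C₀/C) / k
t = ln(80.5/35.1) / 0.01640 = 0.8301 / 0.01640 ≈ 50.6 hours

50.6 hours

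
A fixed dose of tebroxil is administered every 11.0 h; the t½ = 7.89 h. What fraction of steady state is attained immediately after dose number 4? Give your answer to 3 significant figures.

k = ln 2 / 7.89 = 0.08785 h⁻¹
f_n = 1 − e^(−nkτ) = 1 − e^(−4 × 0.08785 × 11.0) = 1 − e^(−3.865) = 1 − 0.02095 ≈ 0.979

0.979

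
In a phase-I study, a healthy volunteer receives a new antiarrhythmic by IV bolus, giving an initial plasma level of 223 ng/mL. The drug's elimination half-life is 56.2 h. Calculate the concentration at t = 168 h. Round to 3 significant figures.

k = ln 2 / 56.2 = 0.01233 h⁻¹
168 h is 2.989 half-lives, so C = 223 × (1/2)^2.989 = 223 × 0.1259 ≈ 28.1 ng/mL

28.1 ng/mL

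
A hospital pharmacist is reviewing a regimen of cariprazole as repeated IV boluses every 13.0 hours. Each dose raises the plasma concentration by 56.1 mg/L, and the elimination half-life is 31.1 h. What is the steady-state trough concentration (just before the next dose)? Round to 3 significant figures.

k = ln 2 / 31.1 = 0.02229 h⁻¹
Fraction remaining after one interval: e^(−kτ) = e^(−0.02229 × 13.0) = 0.7485
R = 1 / (1 − 0.7485) = 3.975
Css,max = 56.1 × 3.975 = 223.0 mg/L
Css,min = Css,max × e^(−kτ) = 223.0 × 0.7485 ≈ 167 mg/L

167 mg/L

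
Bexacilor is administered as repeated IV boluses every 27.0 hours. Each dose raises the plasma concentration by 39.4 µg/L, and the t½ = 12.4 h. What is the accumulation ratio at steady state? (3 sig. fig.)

1.28

k = ln 2 / 12.4 = 0.05590 h⁻¹
Fraction remaining after one interval: e^(−kτ) = e^(−0.05590 × 27.0) = 0.2211
R = 1 / (1 − 0.2211) = 1 / 0.7789 ≈ 1.28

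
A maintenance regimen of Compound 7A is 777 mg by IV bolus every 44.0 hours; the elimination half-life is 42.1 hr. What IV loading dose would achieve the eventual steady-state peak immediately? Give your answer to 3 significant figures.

1510 mg

k = ln 2 / 42.1 = 0.01646 hr⁻¹
Accumulation ratio R = 1 / (1 − e^(−kτ)) = 1 / (1 − e^(−0.01646×44.0)) = 1 / (1 − 0.4846) = 1.940
Loading dose = maintenance dose × R = 777 × 1.940 ≈ 1510 mg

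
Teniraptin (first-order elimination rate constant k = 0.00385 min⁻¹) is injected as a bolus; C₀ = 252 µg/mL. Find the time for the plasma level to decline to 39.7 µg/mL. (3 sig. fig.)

480 minutes

C(t) = C₀ e^(−kt)  ⇒  t = ln(C₀/C) / k
t = ln(252/39.7) / 0.003850 = 1.848 / 0.003850 ≈ 480 minutes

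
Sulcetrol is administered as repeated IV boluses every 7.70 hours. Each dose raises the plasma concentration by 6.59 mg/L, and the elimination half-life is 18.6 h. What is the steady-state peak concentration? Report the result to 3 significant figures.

k = ln 2 / 18.6 = 0.03727 h⁻¹
Fraction remaining after one interval: e^(−kτ) = e^(−0.03727 × 7.70) = 0.7506
R = 1 / (1 − 0.7506) = 4.009
Css,max = 6.59 × 4.009 ≈ 26.4 mg/L

26.4 mg/L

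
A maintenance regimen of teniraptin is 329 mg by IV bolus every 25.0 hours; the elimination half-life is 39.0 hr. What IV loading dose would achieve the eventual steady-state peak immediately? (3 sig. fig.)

k = ln 2 / 39.0 = 0.01777 hr⁻¹
Accumulation ratio R = 1 / (1 − e^(−kτ)) = 1 / (1 − e^(−0.01777×25.0)) = 1 / (1 − 0.6413) = 2.788
Loading dose = maintenance dose × R = 329 × 2.788 ≈ 917 mg

917 mg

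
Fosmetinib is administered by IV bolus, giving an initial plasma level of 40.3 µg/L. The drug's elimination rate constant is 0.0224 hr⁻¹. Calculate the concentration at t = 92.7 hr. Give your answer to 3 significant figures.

C(t) = C₀ e^(−kt) = 40.3 × e^(−0.02240 × 92.7) = 40.3 × e^(−2.076) = 40.3 × 0.1254 ≈ 5.05 µg/L

5.05 µg/L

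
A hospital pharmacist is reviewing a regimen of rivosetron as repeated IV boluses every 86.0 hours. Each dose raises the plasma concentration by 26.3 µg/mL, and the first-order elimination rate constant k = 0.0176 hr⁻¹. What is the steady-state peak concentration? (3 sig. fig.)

33.7 µg/mL

Fraction remaining after one interval: e^(−kτ) = e^(−0.01760 × 86.0) = 0.2201
R = 1 / (1 − 0.2201) = 1.282
Css,max = 26.3 × 1.282 ≈ 33.7 µg/mL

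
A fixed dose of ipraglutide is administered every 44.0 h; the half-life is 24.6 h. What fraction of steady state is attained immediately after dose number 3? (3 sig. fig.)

k = ln 2 / 24.6 = 0.02818 h⁻¹
f_n = 1 − e^(−nkτ) = 1 − e^(−3 × 0.02818 × 44.0) = 1 − e^(−3.719) = 1 − 0.02425 ≈ 0.976

0.976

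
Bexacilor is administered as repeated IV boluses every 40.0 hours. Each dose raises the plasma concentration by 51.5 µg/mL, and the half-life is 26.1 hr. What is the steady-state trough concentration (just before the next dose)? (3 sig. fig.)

k = ln 2 / 26.1 = 0.02656 hr⁻¹
Fraction remaining after one interval: e^(−kτ) = e^(−0.02656 × 40.0) = 0.3457
R = 1 / (1 − 0.3457) = 1.528
Css,max = 51.5 × 1.528 = 78.71 µg/mL
Css,min = Css,max × e^(−kτ) = 78.71 × 0.3457 ≈ 27.2 µg/mL

27.2 µg/mL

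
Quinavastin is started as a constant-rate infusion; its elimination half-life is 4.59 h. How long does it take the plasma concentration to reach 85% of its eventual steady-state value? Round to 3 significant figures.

k = ln 2 / 4.59 = 0.1510 h⁻¹
f = 1 − e^(−kt)  ⇒  t = −ln(1 − f) / k
t = −ln(1 − 0.85) / 0.1510 = 1.897 / 0.1510 ≈ 12.6 hours

12.6 hours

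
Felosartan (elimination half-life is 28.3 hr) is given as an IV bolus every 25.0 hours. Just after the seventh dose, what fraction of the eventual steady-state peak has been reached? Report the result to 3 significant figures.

0.986

k = ln 2 / 28.3 = 0.02449 hr⁻¹
f_n = 1 − e^(−nkτ) = 1 − e^(−7 × 0.02449 × 25.0) = 1 − e^(−4.286) = 1 − 0.01376 ≈ 0.986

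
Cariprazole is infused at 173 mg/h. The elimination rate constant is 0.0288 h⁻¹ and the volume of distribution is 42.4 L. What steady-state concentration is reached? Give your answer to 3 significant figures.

142 mg/L

CL = k · V = 0.0288 × 42.4 = 1.221 L/h
Css = rate / CL = 173 / 1.221 ≈ 142 mg/L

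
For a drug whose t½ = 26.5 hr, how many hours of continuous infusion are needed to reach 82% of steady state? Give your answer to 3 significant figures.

k = ln 2 / 26.5 = 0.02616 hr⁻¹
f = 1 − e^(−kt)  ⇒  t = −ln(1 − f) / k
t = −ln(1 − 0.82) / 0.02616 = 1.715 / 0.02616 ≈ 65.6 hours

65.6 hours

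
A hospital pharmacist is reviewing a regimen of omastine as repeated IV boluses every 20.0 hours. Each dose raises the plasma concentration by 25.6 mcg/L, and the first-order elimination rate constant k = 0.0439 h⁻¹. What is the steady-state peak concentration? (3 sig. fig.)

Fraction remaining after one interval: e^(−kτ) = e^(−0.04390 × 20.0) = 0.4156
R = 1 / (1 − 0.4156) = 1.711
Css,max = 25.6 × 1.711 ≈ 43.8 mcg/L

43.8 mcg/L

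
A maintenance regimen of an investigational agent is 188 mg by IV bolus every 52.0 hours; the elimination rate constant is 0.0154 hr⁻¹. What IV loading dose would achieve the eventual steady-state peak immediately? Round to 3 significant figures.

341 mg

Accumulation ratio R = 1 / (1 − e^(−kτ)) = 1 / (1 − e^(−0.01540×52.0)) = 1 / (1 − 0.4490) = 1.815
Loading dose = maintenance dose × R = 188 × 1.815 ≈ 341 mg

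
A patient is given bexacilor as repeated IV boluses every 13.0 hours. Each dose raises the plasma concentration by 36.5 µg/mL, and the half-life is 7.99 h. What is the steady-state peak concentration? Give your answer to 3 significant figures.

k = ln 2 / 7.99 = 0.08675 h⁻¹
Fraction remaining after one interval: e^(−kτ) = e^(−0.08675 × 13.0) = 0.3238
R = 1 / (1 − 0.3238) = 1.479
Css,max = 36.5 × 1.479 ≈ 54.0 µg/mL

54.0 µg/mL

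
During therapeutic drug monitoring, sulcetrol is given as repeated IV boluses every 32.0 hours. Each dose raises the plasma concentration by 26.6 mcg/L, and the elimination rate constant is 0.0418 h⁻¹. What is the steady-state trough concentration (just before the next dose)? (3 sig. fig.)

9.47 mcg/L

Fraction remaining after one interval: e^(−kτ) = e^(−0.04180 × 32.0) = 0.2625
R = 1 / (1 − 0.2625) = 1.356
Css,max = 26.6 × 1.356 = 36.07 mcg/L
Css,min = Css,max × e^(−kτ) = 36.07 × 0.2625 ≈ 9.47 mcg/L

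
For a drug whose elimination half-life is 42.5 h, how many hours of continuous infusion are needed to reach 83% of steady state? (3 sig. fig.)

k = ln 2 / 42.5 = 0.01631 h⁻¹
f = 1 − e^(−kt)  ⇒  t = −ln(1 − f) / k
t = −ln(1 − 0.83) / 0.01631 = 1.772 / 0.01631 ≈ 109 hours

109 hours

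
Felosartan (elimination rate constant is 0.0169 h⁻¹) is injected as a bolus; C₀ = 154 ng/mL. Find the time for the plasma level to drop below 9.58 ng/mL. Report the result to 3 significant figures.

C(t) = C₀ e^(−kt)  ⇒  t = ln(C₀/C) / k
t = ln(154/9.58) / 0.01690 = 2.777 / 0.01690 ≈ 164 hours

164 hours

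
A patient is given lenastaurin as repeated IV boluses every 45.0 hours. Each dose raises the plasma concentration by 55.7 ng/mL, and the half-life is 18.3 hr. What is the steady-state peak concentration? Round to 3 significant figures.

68.1 ng/mL

k = ln 2 / 18.3 = 0.03788 hr⁻¹
Fraction remaining after one interval: e^(−kτ) = e^(−0.03788 × 45.0) = 0.1819
R = 1 / (1 − 0.1819) = 1.222
Css,max = 55.7 × 1.222 ≈ 68.1 ng/mL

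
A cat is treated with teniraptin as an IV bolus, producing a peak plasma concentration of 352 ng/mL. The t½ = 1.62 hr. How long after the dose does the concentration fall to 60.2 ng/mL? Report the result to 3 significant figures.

k = ln 2 / 1.62 = 0.4279 hr⁻¹
C(t) = C₀ e^(−kt)  ⇒  t = ln(C₀/C) / k
t = ln(352/60.2) / 0.4279 = 1.766 / 0.4279 ≈ 4.13 hours

4.13 hours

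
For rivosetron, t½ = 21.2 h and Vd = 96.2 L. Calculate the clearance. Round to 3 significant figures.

3.15 L/h

k = ln 2 / t½ = ln 2 / 21.2 = 0.03270 h⁻¹
CL = k · V = 0.03270 × 96.2 ≈ 3.15 L/h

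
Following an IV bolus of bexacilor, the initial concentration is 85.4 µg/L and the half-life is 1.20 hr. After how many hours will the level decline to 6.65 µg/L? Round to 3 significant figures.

k = ln 2 / 1.20 = 0.5776 hr⁻¹
C(t) = C₀ e^(−kt)  ⇒  t = ln(C₀/C) / k
t = ln(85.4/6.65) / 0.5776 = 2.553 / 0.5776 ≈ 4.42 hours

4.42 hours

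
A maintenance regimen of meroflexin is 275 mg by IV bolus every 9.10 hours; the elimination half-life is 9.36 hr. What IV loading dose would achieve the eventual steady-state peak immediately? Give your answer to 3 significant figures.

561 mg

k = ln 2 / 9.36 = 0.07405 hr⁻¹
Accumulation ratio R = 1 / (1 − e^(−kτ)) = 1 / (1 − e^(−0.07405×9.10)) = 1 / (1 − 0.5097) = 2.040
Loading dose = maintenance dose × R = 275 × 2.040 ≈ 561 mg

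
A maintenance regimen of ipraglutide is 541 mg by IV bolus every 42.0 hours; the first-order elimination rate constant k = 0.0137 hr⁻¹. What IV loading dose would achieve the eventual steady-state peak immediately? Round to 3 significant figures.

1240 mg

Accumulation ratio R = 1 / (1 − e^(−kτ)) = 1 / (1 − e^(−0.01370×42.0)) = 1 / (1 − 0.5625) = 2.286
Loading dose = maintenance dose × R = 541 × 2.286 ≈ 1240 mg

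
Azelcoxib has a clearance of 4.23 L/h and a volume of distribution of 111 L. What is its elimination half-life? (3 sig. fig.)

18.2 hours

k = CL / V = 4.23 / 111 = 0.03811 h⁻¹
t½ = ln 2 / k = ln 2 / 0.03811 ≈ 18.2 hours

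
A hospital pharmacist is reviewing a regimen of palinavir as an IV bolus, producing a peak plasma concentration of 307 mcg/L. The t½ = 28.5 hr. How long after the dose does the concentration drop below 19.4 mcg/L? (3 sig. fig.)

k = ln 2 / 28.5 = 0.02432 hr⁻¹
C(t) = C₀ e^(−kt)  ⇒  t = ln(C₀/C) / k
t = ln(307/19.4) / 0.02432 = 2.762 / 0.02432 ≈ 114 hours

114 hours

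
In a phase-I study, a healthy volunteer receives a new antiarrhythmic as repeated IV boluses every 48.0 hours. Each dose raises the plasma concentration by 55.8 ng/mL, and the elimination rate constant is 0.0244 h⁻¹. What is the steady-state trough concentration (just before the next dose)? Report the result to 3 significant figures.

Fraction remaining after one interval: e^(−kτ) = e^(−0.02440 × 48.0) = 0.3100
R = 1 / (1 − 0.3100) = 1.449
Css,max = 55.8 × 1.449 = 80.87 ng/mL
Css,min = Css,max × e^(−kτ) = 80.87 × 0.3100 ≈ 25.1 ng/mL

25.1 ng/mL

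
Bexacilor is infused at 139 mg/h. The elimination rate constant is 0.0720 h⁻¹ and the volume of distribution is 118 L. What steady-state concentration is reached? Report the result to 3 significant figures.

16.4 µg/mL

CL = k · V = 0.0720 × 118 = 8.496 L/h
Css = rate / CL = 139 / 8.496 ≈ 16.4 µg/mL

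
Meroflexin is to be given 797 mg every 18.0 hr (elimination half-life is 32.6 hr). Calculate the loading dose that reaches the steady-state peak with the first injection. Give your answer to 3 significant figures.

2510 mg

k = ln 2 / 32.6 = 0.02126 hr⁻¹
Accumulation ratio R = 1 / (1 − e^(−kτ)) = 1 / (1 − e^(−0.02126×18.0)) = 1 / (1 − 0.6820) = 3.145
Loading dose = maintenance dose × R = 797 × 3.145 ≈ 2510 mg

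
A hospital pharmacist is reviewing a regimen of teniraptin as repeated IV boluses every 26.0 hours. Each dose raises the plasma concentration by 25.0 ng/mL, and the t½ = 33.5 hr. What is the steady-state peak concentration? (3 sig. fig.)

k = ln 2 / 33.5 = 0.02069 hr⁻¹
Fraction remaining after one interval: e^(−kτ) = e^(−0.02069 × 26.0) = 0.5839
R = 1 / (1 − 0.5839) = 2.403
Css,max = 25.0 × 2.403 ≈ 60.1 ng/mL

60.1 ng/mL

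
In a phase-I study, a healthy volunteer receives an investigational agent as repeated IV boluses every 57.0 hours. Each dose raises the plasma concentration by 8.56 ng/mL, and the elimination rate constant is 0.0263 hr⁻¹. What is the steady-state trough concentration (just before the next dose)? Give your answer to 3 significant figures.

2.46 ng/mL

Fraction remaining after one interval: e^(−kτ) = e^(−0.02630 × 57.0) = 0.2233
R = 1 / (1 − 0.2233) = 1.288
Css,max = 8.56 × 1.288 = 11.02 ng/mL
Css,min = Css,max × e^(−kτ) = 11.02 × 0.2233 ≈ 2.46 ng/mL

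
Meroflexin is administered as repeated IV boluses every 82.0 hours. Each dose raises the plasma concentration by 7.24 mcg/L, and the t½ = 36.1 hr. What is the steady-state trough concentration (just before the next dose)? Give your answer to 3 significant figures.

1.89 mcg/L

k = ln 2 / 36.1 = 0.01920 hr⁻¹
Fraction remaining after one interval: e^(−kτ) = e^(−0.01920 × 82.0) = 0.2071
R = 1 / (1 − 0.2071) = 1.261
Css,max = 7.24 × 1.261 = 9.131 mcg/L
Css,min = Css,max × e^(−kτ) = 9.131 × 0.2071 ≈ 1.89 mcg/L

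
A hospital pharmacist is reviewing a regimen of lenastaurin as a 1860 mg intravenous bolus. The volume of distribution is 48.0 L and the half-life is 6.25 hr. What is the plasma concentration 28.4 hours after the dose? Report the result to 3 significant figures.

C₀ = dose / V = 1860 / 48.0 = 38.75 mg/L
k = ln 2 / 6.25 = 0.1109 hr⁻¹
C(t) = C₀ e^(−kt) = 38.75 × e^(−0.1109 × 28.4) = 38.75 × e^(−3.150) = 38.75 × 0.04287 ≈ 1.66 mg/L

1.66 mg/L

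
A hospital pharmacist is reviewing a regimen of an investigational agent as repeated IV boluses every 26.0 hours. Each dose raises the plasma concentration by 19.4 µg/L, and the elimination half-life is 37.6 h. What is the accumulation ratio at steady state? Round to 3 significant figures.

2.63

k = ln 2 / 37.6 = 0.01843 h⁻¹
Fraction remaining after one interval: e^(−kτ) = e^(−0.01843 × 26.0) = 0.6192
R = 1 / (1 − 0.6192) = 1 / 0.3808 ≈ 2.63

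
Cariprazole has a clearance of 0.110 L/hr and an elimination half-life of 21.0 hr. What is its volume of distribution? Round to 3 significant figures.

k = ln 2 / t½ = ln 2 / 21.0 = 0.03301 hr⁻¹
V = CL / k = 0.110 / 0.03301 ≈ 3.33 L

3.33 L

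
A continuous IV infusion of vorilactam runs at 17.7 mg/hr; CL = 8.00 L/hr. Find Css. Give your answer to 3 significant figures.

Css = infusion rate / CL = 17.7 / 8.00 ≈ 2.21 µg/mL

2.21 µg/mL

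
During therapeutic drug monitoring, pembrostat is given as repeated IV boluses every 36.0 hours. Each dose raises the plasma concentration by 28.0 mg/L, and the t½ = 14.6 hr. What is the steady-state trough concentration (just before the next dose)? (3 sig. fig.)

6.19 mg/L

k = ln 2 / 14.6 = 0.04748 hr⁻¹
Fraction remaining after one interval: e^(−kτ) = e^(−0.04748 × 36.0) = 0.1810
R = 1 / (1 − 0.1810) = 1.221
Css,max = 28.0 × 1.221 = 34.19 mg/L
Css,min = Css,max × e^(−kτ) = 34.19 × 0.1810 ≈ 6.19 mg/L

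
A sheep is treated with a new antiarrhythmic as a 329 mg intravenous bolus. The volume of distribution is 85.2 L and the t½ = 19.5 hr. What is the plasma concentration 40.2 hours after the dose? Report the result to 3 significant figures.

C₀ = dose / V = 329 / 85.2 = 3.862 µg/mL
k = ln 2 / 19.5 = 0.03555 hr⁻¹
C(t) = C₀ e^(−kt) = 3.862 × e^(−0.03555 × 40.2) = 3.862 × e^(−1.429) = 3.862 × 0.2396 ≈ 0.925 µg/mL

0.925 µg/mL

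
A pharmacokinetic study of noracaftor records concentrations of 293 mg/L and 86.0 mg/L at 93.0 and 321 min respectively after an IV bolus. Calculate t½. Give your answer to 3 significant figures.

129 minutes

k = ln(C₁/C₂) / (t₂ − t₁) = ln(293/86.0) / (321 − 93.0)
  = 1.226 / 228.0 = 0.005376 min⁻¹
t½ = ln 2 / k = ln 2 / 0.005376 ≈ 129 minutes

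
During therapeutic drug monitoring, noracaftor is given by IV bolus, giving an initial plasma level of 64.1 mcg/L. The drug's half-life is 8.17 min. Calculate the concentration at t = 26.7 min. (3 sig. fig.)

k = ln 2 / 8.17 = 0.08484 min⁻¹
C(t) = C₀ e^(−kt) = 64.1 × e^(−0.08484 × 26.7) = 64.1 × e^(−2.265) = 64.1 × 0.1038 ≈ 6.65 mcg/L

6.65 mcg/L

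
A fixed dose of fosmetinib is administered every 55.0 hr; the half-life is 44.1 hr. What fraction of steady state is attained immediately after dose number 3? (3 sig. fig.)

k = ln 2 / 44.1 = 0.01572 hr⁻¹
f_n = 1 − e^(−nkτ) = 1 − e^(−3 × 0.01572 × 55.0) = 1 − e^(−2.593) = 1 − 0.07476 ≈ 0.925

0.925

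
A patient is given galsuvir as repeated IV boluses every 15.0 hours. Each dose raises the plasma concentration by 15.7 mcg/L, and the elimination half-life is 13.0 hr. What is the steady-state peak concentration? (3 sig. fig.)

k = ln 2 / 13.0 = 0.05332 hr⁻¹
Fraction remaining after one interval: e^(−kτ) = e^(−0.05332 × 15.0) = 0.4494
R = 1 / (1 − 0.4494) = 1.816
Css,max = 15.7 × 1.816 ≈ 28.5 mcg/L

28.5 mcg/L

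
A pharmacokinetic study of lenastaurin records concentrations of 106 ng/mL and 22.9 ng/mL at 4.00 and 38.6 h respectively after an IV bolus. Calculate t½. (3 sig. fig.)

k = ln(C₁/C₂) / (t₂ − t₁) = ln(106/22.9) / (38.6 − 4.00)
  = 1.532 / 34.60 = 0.04429 h⁻¹
t½ = ln 2 / k = ln 2 / 0.04429 ≈ 15.7 hours

15.7 hours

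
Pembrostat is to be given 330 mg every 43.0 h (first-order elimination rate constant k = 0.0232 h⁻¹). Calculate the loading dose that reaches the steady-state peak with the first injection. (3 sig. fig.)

Accumulation ratio R = 1 / (1 − e^(−kτ)) = 1 / (1 − e^(−0.02320×43.0)) = 1 / (1 − 0.3688) = 1.584
Loading dose = maintenance dose × R = 330 × 1.584 ≈ 523 mg

523 mg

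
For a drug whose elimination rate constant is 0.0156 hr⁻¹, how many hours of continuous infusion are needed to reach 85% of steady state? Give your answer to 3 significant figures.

122 hours

f = 1 − e^(−kt)  ⇒  t = −ln(1 − f) / k
t = −ln(1 − 0.85) / 0.01560 = 1.897 / 0.01560 ≈ 122 hours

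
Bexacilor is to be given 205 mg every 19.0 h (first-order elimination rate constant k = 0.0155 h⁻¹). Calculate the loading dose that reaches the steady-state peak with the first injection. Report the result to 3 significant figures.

Accumulation ratio R = 1 / (1 − e^(−kτ)) = 1 / (1 − e^(−0.01550×19.0)) = 1 / (1 − 0.7449) = 3.920
Loading dose = maintenance dose × R = 205 × 3.920 ≈ 804 mg

804 mg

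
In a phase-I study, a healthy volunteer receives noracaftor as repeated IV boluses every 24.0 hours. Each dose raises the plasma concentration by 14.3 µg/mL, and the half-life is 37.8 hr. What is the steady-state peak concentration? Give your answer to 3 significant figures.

k = ln 2 / 37.8 = 0.01834 hr⁻¹
Fraction remaining after one interval: e^(−kτ) = e^(−0.01834 × 24.0) = 0.6440
R = 1 / (1 − 0.6440) = 2.809
Css,max = 14.3 × 2.809 ≈ 40.2 µg/mL

40.2 µg/mL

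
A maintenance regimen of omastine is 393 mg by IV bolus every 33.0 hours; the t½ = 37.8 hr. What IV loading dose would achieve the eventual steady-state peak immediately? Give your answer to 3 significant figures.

k = ln 2 / 37.8 = 0.01834 hr⁻¹
Accumulation ratio R = 1 / (1 − e^(−kτ)) = 1 / (1 − e^(−0.01834×33.0)) = 1 / (1 − 0.5460) = 2.203
Loading dose = maintenance dose × R = 393 × 2.203 ≈ 866 mg

866 mg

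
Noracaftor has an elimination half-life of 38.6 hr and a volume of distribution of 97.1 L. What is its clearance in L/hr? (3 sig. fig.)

k = ln 2 / t½ = ln 2 / 38.6 = 0.01796 hr⁻¹
CL = k · V = 0.01796 × 97.1 ≈ 1.74 L/hr

1.74 L/hr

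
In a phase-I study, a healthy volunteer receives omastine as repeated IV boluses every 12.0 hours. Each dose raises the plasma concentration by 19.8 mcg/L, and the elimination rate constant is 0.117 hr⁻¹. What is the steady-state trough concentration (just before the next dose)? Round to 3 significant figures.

Fraction remaining after one interval: e^(−kτ) = e^(−0.1170 × 12.0) = 0.2456
R = 1 / (1 − 0.2456) = 1.326
Css,max = 19.8 × 1.326 = 26.25 mcg/L
Css,min = Css,max × e^(−kτ) = 26.25 × 0.2456 ≈ 6.45 mcg/L

6.45 mcg/L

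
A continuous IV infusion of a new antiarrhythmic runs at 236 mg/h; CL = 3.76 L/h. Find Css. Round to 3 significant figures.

62.8 µg/mL

Css = infusion rate / CL = 236 / 3.76 ≈ 62.8 µg/mL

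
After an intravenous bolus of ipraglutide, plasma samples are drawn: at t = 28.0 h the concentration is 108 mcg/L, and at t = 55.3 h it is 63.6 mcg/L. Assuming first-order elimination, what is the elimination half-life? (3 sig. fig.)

35.7 hours

k = ln(C₁/C₂) / (t₂ − t₁) = ln(108/63.6) / (55.3 − 28.0)
  = 0.5295 / 27.30 = 0.01940 h⁻¹
t½ = ln 2 / k = ln 2 / 0.01940 ≈ 35.7 hours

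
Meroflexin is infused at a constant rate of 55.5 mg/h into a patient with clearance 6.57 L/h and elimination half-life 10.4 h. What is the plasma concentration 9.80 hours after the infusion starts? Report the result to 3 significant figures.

4.05 mg/L

Css = rate / CL = 55.5 / 6.57 = 8.447 mg/L
k = ln 2 / 10.4 = 0.06665 h⁻¹
C(t) = Css (1 − e^(−kt)) = 8.447 × (1 − e^(−0.6532)) = 8.447 × 0.4796 ≈ 4.05 mg/L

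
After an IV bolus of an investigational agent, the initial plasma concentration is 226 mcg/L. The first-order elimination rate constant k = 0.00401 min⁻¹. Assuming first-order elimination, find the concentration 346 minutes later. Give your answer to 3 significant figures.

56.4 mcg/L

C(t) = C₀ e^(−kt) = 226 × e^(−0.004010 × 346) = 226 × e^(−1.387) = 226 × 0.2497 ≈ 56.4 mcg/L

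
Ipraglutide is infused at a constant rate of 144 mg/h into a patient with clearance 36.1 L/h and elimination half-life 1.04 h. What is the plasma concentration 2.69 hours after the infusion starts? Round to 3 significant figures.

Css = rate / CL = 144 / 36.1 = 3.989 mg/L
k = ln 2 / 1.04 = 0.6665 h⁻¹
C(t) = Css (1 − e^(−kt)) = 3.989 × (1 − e^(−1.793)) = 3.989 × 0.8335 ≈ 3.32 mg/L

3.32 mg/L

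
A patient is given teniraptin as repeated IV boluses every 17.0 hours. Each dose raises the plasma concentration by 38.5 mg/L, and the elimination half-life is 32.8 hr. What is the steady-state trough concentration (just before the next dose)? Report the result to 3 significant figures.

89.1 mg/L

k = ln 2 / 32.8 = 0.02113 hr⁻¹
Fraction remaining after one interval: e^(−kτ) = e^(−0.02113 × 17.0) = 0.6982
R = 1 / (1 − 0.6982) = 3.313
Css,max = 38.5 × 3.313 = 127.6 mg/L
Css,min = Css,max × e^(−kτ) = 127.6 × 0.6982 ≈ 89.1 mg/L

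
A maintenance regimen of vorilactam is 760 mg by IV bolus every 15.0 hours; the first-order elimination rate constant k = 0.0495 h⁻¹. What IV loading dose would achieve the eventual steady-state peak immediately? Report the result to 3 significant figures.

1450 mg

Accumulation ratio R = 1 / (1 − e^(−kτ)) = 1 / (1 − e^(−0.04950×15.0)) = 1 / (1 − 0.4759) = 1.908
Loading dose = maintenance dose × R = 760 × 1.908 ≈ 1450 mg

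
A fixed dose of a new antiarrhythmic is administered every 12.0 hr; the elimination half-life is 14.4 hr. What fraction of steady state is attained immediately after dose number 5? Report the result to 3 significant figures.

0.944

k = ln 2 / 14.4 = 0.04814 hr⁻¹
f_n = 1 − e^(−nkτ) = 1 − e^(−5 × 0.04814 × 12.0) = 1 − e^(−2.888) = 1 − 0.05568 ≈ 0.944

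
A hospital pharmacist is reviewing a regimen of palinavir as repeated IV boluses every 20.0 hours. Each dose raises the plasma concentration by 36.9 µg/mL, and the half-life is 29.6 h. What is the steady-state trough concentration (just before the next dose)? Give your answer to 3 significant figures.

k = ln 2 / 29.6 = 0.02342 h⁻¹
Fraction remaining after one interval: e^(−kτ) = e^(−0.02342 × 20.0) = 0.6260
R = 1 / (1 − 0.6260) = 2.674
Css,max = 36.9 × 2.674 = 98.67 µg/mL
Css,min = Css,max × e^(−kτ) = 98.67 × 0.6260 ≈ 61.8 µg/mL

61.8 µg/mL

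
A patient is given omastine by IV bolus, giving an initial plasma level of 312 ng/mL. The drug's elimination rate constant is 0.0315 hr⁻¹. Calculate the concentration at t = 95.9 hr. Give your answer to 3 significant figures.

C(t) = C₀ e^(−kt) = 312 × e^(−0.03150 × 95.9) = 312 × e^(−3.021) = 312 × 0.04876 ≈ 15.2 ng/mL

15.2 ng/mL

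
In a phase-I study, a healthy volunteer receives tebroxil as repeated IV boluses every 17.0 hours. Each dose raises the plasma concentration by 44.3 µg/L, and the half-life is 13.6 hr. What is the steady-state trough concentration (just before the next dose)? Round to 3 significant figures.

32.1 µg/L

k = ln 2 / 13.6 = 0.05097 hr⁻¹
Fraction remaining after one interval: e^(−kτ) = e^(−0.05097 × 17.0) = 0.4204
R = 1 / (1 − 0.4204) = 1.725
Css,max = 44.3 × 1.725 = 76.44 µg/L
Css,min = Css,max × e^(−kτ) = 76.44 × 0.4204 ≈ 32.1 µg/L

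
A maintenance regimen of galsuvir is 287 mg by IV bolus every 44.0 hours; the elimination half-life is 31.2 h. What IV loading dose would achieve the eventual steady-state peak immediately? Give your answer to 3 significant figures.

k = ln 2 / 31.2 = 0.02222 h⁻¹
Accumulation ratio R = 1 / (1 − e^(−kτ)) = 1 / (1 − e^(−0.02222×44.0)) = 1 / (1 − 0.3762) = 1.603
Loading dose = maintenance dose × R = 287 × 1.603 ≈ 460 mg

460 mg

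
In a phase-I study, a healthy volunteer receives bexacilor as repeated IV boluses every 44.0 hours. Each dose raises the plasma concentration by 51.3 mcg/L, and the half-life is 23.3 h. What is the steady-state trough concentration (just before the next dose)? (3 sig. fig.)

19.0 mcg/L

k = ln 2 / 23.3 = 0.02975 h⁻¹
Fraction remaining after one interval: e^(−kτ) = e^(−0.02975 × 44.0) = 0.2701
R = 1 / (1 − 0.2701) = 1.370
Css,max = 51.3 × 1.370 = 70.28 mcg/L
Css,min = Css,max × e^(−kτ) = 70.28 × 0.2701 ≈ 19.0 mcg/L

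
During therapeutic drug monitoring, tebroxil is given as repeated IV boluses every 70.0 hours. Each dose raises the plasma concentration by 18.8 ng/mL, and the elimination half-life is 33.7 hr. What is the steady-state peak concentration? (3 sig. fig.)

24.6 ng/mL

k = ln 2 / 33.7 = 0.02057 hr⁻¹
Fraction remaining after one interval: e^(−kτ) = e^(−0.02057 × 70.0) = 0.2370
R = 1 / (1 − 0.2370) = 1.311
Css,max = 18.8 × 1.311 ≈ 24.6 ng/mL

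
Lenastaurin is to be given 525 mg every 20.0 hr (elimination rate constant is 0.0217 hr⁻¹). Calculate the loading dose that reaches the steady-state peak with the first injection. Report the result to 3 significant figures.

1490 mg

Accumulation ratio R = 1 / (1 − e^(−kτ)) = 1 / (1 − e^(−0.02170×20.0)) = 1 / (1 − 0.6479) = 2.840
Loading dose = maintenance dose × R = 525 × 2.840 ≈ 1490 mg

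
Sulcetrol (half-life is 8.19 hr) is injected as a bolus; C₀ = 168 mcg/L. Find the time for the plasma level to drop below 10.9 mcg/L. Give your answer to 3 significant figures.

k = ln 2 / 8.19 = 0.08463 hr⁻¹
C(t) = C₀ e^(−kt)  ⇒  t = ln(C₀/C) / k
t = ln(168/10.9) / 0.08463 = 2.735 / 0.08463 ≈ 32.3 hours

32.3 hours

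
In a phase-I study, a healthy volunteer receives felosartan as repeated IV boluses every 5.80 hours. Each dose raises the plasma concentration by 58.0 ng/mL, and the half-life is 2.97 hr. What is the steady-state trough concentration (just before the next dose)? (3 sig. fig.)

20.2 ng/mL

k = ln 2 / 2.97 = 0.2334 hr⁻¹
Fraction remaining after one interval: e^(−kτ) = e^(−0.2334 × 5.80) = 0.2583
R = 1 / (1 − 0.2583) = 1.348
Css,max = 58.0 × 1.348 = 78.20 ng/mL
Css,min = Css,max × e^(−kτ) = 78.20 × 0.2583 ≈ 20.2 ng/mL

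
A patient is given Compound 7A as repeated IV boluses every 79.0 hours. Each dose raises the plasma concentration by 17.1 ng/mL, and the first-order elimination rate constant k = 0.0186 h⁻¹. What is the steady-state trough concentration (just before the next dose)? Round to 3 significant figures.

5.11 ng/mL

Fraction remaining after one interval: e^(−kτ) = e^(−0.01860 × 79.0) = 0.2301
R = 1 / (1 − 0.2301) = 1.299
Css,max = 17.1 × 1.299 = 22.21 ng/mL
Css,min = Css,max × e^(−kτ) = 22.21 × 0.2301 ≈ 5.11 ng/mL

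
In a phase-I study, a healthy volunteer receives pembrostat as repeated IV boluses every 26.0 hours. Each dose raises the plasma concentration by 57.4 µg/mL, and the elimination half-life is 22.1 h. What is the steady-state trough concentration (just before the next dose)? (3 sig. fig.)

k = ln 2 / 22.1 = 0.03136 h⁻¹
Fraction remaining after one interval: e^(−kτ) = e^(−0.03136 × 26.0) = 0.4424
R = 1 / (1 − 0.4424) = 1.794
Css,max = 57.4 × 1.794 = 102.9 µg/mL
Css,min = Css,max × e^(−kτ) = 102.9 × 0.4424 ≈ 45.5 µg/mL

45.5 µg/mL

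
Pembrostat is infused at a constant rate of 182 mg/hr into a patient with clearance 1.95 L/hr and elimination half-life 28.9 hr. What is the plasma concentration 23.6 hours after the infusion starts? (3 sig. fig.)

Css = rate / CL = 182 / 1.95 = 93.33 mg/L
k = ln 2 / 28.9 = 0.02398 hr⁻¹
C(t) = Css (1 − e^(−kt)) = 93.33 × (1 − e^(−0.5660)) = 93.33 × 0.4322 ≈ 40.3 mg/L

40.3 mg/L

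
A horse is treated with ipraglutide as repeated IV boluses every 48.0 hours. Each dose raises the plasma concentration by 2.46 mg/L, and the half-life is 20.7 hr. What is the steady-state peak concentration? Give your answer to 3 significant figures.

3.08 mg/L

k = ln 2 / 20.7 = 0.03349 hr⁻¹
Fraction remaining after one interval: e^(−kτ) = e^(−0.03349 × 48.0) = 0.2004
R = 1 / (1 − 0.2004) = 1.251
Css,max = 2.46 × 1.251 ≈ 3.08 mg/L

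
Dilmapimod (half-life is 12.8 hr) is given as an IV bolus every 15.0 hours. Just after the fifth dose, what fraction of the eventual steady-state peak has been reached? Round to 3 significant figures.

0.983

k = ln 2 / 12.8 = 0.05415 hr⁻¹
f_n = 1 − e^(−nkτ) = 1 − e^(−5 × 0.05415 × 15.0) = 1 − e^(−4.061) = 1 − 0.01722 ≈ 0.983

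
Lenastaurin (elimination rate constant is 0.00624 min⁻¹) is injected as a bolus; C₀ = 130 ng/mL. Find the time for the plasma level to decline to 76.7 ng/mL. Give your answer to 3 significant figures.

C(t) = C₀ e^(−kt)  ⇒  t = ln(C₀/C) / k
t = ln(130/76.7) / 0.006240 = 0.5276 / 0.006240 ≈ 84.6 minutes

84.6 minutes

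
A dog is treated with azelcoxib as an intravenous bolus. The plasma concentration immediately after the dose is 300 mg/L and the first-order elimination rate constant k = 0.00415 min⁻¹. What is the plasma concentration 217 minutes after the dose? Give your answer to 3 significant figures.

C(t) = C₀ e^(−kt) = 300 × e^(−0.004150 × 217) = 300 × e^(−0.9005) = 300 × 0.4063 ≈ 122 mg/L

122 mg/L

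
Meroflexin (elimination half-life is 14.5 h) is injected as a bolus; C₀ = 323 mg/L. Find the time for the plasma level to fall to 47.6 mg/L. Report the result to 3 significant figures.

k = ln 2 / 14.5 = 0.04780 h⁻¹
C(t) = C₀ e^(−kt)  ⇒  t = ln(C₀/C) / k
t = ln(323/47.6) / 0.04780 = 1.915 / 0.04780 ≈ 40.1 hours

40.1 hours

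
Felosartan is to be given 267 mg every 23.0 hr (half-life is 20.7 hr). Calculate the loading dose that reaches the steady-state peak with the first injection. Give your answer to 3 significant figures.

497 mg

k = ln 2 / 20.7 = 0.03349 hr⁻¹
Accumulation ratio R = 1 / (1 − e^(−kτ)) = 1 / (1 − e^(−0.03349×23.0)) = 1 / (1 − 0.4629) = 1.862
Loading dose = maintenance dose × R = 267 × 1.862 ≈ 497 mg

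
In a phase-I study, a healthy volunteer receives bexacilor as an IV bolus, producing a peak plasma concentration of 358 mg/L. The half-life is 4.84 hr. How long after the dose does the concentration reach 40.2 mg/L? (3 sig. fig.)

k = ln 2 / 4.84 = 0.1432 hr⁻¹
C(t) = C₀ e^(−kt)  ⇒  t = ln(C₀/C) / k
t = ln(358/40.2) / 0.1432 = 2.187 / 0.1432 ≈ 15.3 hours

15.3 hours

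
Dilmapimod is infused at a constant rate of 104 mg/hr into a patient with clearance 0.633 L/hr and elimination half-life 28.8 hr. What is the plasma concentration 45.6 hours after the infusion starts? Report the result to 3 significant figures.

Css = rate / CL = 104 / 0.633 = 164.3 mg/L
k = ln 2 / 28.8 = 0.02407 hr⁻¹
C(t) = Css (1 − e^(−kt)) = 164.3 × (1 − e^(−1.097)) = 164.3 × 0.6663 ≈ 109 mg/L

109 mg/L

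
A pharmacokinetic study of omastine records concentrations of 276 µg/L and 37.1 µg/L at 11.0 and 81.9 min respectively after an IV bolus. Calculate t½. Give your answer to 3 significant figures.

24.5 minutes

k = ln(C₁/C₂) / (t₂ − t₁) = ln(276/37.1) / (81.9 − 11.0)
  = 2.007 / 70.90 = 0.02830 min⁻¹
t½ = ln 2 / k = ln 2 / 0.02830 ≈ 24.5 minutes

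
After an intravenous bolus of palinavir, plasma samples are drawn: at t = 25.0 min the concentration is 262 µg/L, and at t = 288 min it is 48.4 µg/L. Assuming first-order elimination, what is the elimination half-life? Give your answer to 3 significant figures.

108 minutes

k = ln(C₁/C₂) / (t₂ − t₁) = ln(262/48.4) / (288 − 25.0)
  = 1.689 / 263.0 = 0.006421 min⁻¹
t½ = ln 2 / k = ln 2 / 0.006421 ≈ 108 minutes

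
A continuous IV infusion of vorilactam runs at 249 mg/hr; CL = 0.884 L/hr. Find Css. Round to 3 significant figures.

282 µg/mL

Css = infusion rate / CL = 249 / 0.884 ≈ 282 µg/mL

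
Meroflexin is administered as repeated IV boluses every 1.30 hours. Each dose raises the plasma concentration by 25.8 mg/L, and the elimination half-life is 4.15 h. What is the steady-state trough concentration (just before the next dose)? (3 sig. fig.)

106 mg/L

k = ln 2 / 4.15 = 0.1670 h⁻¹
Fraction remaining after one interval: e^(−kτ) = e^(−0.1670 × 1.30) = 0.8048
R = 1 / (1 − 0.8048) = 5.124
Css,max = 25.8 × 5.124 = 132.2 mg/L
Css,min = Css,max × e^(−kτ) = 132.2 × 0.8048 ≈ 106 mg/L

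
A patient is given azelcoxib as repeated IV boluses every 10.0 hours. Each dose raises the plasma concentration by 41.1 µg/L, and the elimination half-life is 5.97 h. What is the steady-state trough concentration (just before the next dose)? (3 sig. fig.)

k = ln 2 / 5.97 = 0.1161 h⁻¹
Fraction remaining after one interval: e^(−kτ) = e^(−0.1161 × 10.0) = 0.3132
R = 1 / (1 − 0.3132) = 1.456
Css,max = 41.1 × 1.456 = 59.84 µg/L
Css,min = Css,max × e^(−kτ) = 59.84 × 0.3132 ≈ 18.7 µg/L

18.7 µg/L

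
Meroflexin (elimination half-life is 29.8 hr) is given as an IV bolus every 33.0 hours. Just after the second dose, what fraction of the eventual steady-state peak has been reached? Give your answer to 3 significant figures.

0.785

k = ln 2 / 29.8 = 0.02326 hr⁻¹
f_n = 1 − e^(−nkτ) = 1 − e^(−2 × 0.02326 × 33.0) = 1 − e^(−1.535) = 1 − 0.2154 ≈ 0.785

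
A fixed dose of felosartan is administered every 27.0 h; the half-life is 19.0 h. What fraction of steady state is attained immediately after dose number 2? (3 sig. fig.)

k = ln 2 / 19.0 = 0.03648 h⁻¹
f_n = 1 − e^(−nkτ) = 1 − e^(−2 × 0.03648 × 27.0) = 1 − e^(−1.970) = 1 − 0.1395 ≈ 0.861

0.861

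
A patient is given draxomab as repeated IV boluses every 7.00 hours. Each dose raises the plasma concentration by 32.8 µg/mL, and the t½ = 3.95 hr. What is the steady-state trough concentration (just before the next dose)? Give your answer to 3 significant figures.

k = ln 2 / 3.95 = 0.1755 hr⁻¹
Fraction remaining after one interval: e^(−kτ) = e^(−0.1755 × 7.00) = 0.2928
R = 1 / (1 − 0.2928) = 1.414
Css,max = 32.8 × 1.414 = 46.38 µg/mL
Css,min = Css,max × e^(−kτ) = 46.38 × 0.2928 ≈ 13.6 µg/mL

13.6 µg/mL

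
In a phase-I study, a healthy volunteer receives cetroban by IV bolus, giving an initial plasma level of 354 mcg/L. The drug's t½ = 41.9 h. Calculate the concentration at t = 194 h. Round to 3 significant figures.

14.3 mcg/L

k = ln 2 / 41.9 = 0.01654 h⁻¹
194 h is 4.630 half-lives, so C = 354 × (1/2)^4.630 = 354 × 0.04038 ≈ 14.3 mcg/L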